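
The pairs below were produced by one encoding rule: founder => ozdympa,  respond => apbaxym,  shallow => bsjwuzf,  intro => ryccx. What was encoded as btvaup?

simple

Shifts by position in founder: pos 0: f→o (+9), pos 1: o→z (+11), pos 2: u→d (+9), pos 3: n→y (+11) — repeating every 2. It's a Vigenère-style cipher with numeric key [9,11]: position i shifts by key[i mod 2].
Decoding btvaup: b−9=s, t−11=i, v−9=m, a−11=p, u−9=l, p−11=e.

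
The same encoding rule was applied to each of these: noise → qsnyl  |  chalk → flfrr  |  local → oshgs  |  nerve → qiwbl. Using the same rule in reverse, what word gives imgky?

In noise: n→q is +3, o→s is +4, i→n is +5, s→y is +6 — the shift increases by 1 each position. The shift increases by 1 at each position, starting from +3: 3, 4, 5, ….
Undoing it on imgky: i−3=f, m−4=i, g−5=b, k−6=e, y−7=r.

fiber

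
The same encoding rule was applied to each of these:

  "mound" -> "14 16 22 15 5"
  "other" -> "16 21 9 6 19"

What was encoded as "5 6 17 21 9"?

m is letter #13 and maps to 14: an offset of 1. Each letter is replaced by its alphabet position (a=1..z=26) + 1.
Decoding 5 6 17 21 9: 5→(5−1)÷1=4=d, 6→(6−1)÷1=5=e, 17→(17−1)÷1=16=p, 21→(21−1)÷1=20=t, 9→(9−1)÷1=8=h.

depth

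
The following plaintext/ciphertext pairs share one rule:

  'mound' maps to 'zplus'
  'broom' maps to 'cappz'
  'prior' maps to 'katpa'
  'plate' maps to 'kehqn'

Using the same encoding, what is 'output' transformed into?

m(12)→z(25) and o(14)→p(15) fit y≡21x+7 (mod 26); the inverse of 21 mod 26 is 5. This is an affine cipher: with a=0,…,z=25, each position x becomes (21x+7) mod 26.
For output: o(14)→21·14+7≡15=p; u(20)→21·20+7≡11=l; t(19)→21·19+7≡16=q; p(15)→21·15+7≡10=k; u(20)→21·20+7≡11=l; t(19)→21·19+7≡16=q (all mod 26).

plqklq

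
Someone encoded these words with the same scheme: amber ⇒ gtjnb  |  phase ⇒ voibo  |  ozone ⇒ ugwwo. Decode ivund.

comet

Each letter shifts forward by (position + 6), i.e. 6, 7, 8, … — the shift grows by one for each successive letter.
Reversing it on ivund: i−6=c, v−7=o, u−8=m, n−9=e, d−10=t.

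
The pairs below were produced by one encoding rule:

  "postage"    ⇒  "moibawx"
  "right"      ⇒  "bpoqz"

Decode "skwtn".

The output letters match the input read backwards, each shifted +8: postage reversed is egatsop. The word is reversed, then every letter is shifted forward by 8.
Reversing it on skwtn: shift back: s−8=k, k−8=c, w−8=o, t−8=l, n−8=f → kcolf; then reverse → flock.

flock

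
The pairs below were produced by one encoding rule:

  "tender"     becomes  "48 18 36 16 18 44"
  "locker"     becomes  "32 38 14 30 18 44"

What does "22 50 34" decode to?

With a=1..z=26, the number is 2·pos + 8.
Reversing it on 22 50 34: 22→(22−8)÷2=7=g, 50→(50−8)÷2=21=u, 34→(34−8)÷2=13=m.

gum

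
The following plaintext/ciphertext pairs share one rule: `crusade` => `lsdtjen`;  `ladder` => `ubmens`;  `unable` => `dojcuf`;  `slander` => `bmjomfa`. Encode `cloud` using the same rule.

It's a Vigenère-style cipher with numeric key [9,1]: position i shifts by key[i mod 2].
For cloud: c+9=l, l+1=m, o+9=x, u+1=v, d+9=m.

lmxvm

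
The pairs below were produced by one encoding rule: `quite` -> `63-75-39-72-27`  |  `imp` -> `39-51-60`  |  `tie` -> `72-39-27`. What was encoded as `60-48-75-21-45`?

Each letter becomes 3×(its alphabet position, a=1..z=26) + 12.
Undoing it on 60-48-75-21-45: 60→(60−12)÷3=16=p, 48→(48−12)÷3=12=l, 75→(75−12)÷3=21=u, 21→(21−12)÷3=3=c, 45→(45−12)÷3=11=k.

pluck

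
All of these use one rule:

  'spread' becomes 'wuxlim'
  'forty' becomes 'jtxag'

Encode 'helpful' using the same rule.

ljrwndv

In spread: s→w is +4, p→u is +5, r→x is +6, e→l is +7 — the shift increases by 1 each position. Each letter shifts forward by (position + 4), i.e. 4, 5, 6, … — the shift grows by one for each successive letter.
On helpful: h+4=l, e+5=j, l+6=r, p+7=w, f+8=n, u+9=d, l+10=v.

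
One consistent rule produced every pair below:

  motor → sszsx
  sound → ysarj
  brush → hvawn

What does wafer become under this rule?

celix

Shifts by position in motor: pos 0: m→s (+6), pos 1: o→s (+4), pos 2: t→z (+6), pos 3: o→s (+4) — repeating every 2. It's a Vigenère-style cipher with numeric key [6,4]: position i shifts by key[i mod 2].
For wafer: w+6=c, a+4=e, f+6=l, e+4=i, r+6=x.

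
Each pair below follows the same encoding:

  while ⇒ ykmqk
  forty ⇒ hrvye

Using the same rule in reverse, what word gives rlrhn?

pinch

In while: w→y is +2, h→k is +3, i→m is +4, l→q is +5 — the shift increases by 1 each position. The shift increases by 1 at each position, starting from +2: 2, 3, 4, ….
Reversing it on rlrhn: r−2=p, l−3=i, r−4=n, h−5=c, n−6=h.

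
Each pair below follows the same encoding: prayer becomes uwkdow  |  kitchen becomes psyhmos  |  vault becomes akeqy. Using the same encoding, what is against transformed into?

The shift depends on letter class: consonant p→u is +5, but vowel a→k is +10. Vowels shift forward by 10 and consonants shift forward by 5.
For against: a(vowel)+10=k, g(cons)+5=l, a(vowel)+10=k, i(vowel)+10=s, n(cons)+5=s, s(cons)+5=x, t(cons)+5=y.

klkssxy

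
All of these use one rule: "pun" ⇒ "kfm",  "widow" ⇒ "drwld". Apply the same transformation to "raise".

Each pair mirrors across the alphabet (p↔k, u↔f, n↔m): positions sum to 25. This is the alphabet-reversal cipher (Atbash): a becomes z, b becomes y, etc.
For raise: r↔i, a↔z, i↔r, s↔h, e↔v.

izrhv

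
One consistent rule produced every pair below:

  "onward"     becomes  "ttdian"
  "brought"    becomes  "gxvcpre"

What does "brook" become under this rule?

In onward: o→t is +5, n→t is +6, w→d is +7, a→i is +8 — the shift increases by 1 each position. Each letter shifts forward by (position + 5), i.e. 5, 6, 7, … — the shift grows by one for each successive letter.
For brook: b+5=g, r+6=x, o+7=v, o+8=w, k+9=t.

gxvwt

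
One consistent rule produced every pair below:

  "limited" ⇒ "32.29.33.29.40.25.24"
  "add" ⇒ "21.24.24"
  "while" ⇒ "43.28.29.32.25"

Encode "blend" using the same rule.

Letters become their 1-based position plus 20 (so a→21, b→22, …).
On blend: b=2→22, l=12→32, e=5→25, n=14→34, d=4→24.

22.32.25.34.24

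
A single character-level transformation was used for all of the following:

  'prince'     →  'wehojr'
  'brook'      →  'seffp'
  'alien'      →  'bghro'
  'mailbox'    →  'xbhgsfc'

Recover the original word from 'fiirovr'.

offense

Each letter's alphabet position (a=0..z=25) is mapped through 17·x+1 mod 26 — an affine cipher.
Undoing it on fiirovr: f(5)→23·(5−1)≡14=o; i(8)→23·(8−1)≡5=f; i(8)→23·(8−1)≡5=f; r(17)→23·(17−1)≡4=e; o(14)→23·(14−1)≡13=n; v(21)→23·(21−1)≡18=s; r(17)→23·(17−1)≡4=e (all mod 26).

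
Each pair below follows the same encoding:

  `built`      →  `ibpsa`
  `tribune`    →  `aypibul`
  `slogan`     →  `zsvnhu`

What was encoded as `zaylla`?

Each letter is shifted forward by 7 in the alphabet (a Caesar shift of +7).
Reversing it on zaylla: z−7=s, a−7=t, y−7=r, l−7=e, l−7=e, a−7=t.

street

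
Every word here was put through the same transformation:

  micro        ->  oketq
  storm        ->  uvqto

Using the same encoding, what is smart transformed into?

Compare letters: m→o is +2, i→k is +2, c→e is +2 — a constant shift. It's a constant shift of +2 (ROT2).
Applying it to smart: s+2=u, m+2=o, a+2=c, r+2=t, t+2=v.

uoctv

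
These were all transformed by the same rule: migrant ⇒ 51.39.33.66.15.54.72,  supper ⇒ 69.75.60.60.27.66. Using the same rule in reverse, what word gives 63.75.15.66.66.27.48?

m(#13)→51 and i(#9)→39: differences scale by 3, so n = 3·pos + 12. Each letter becomes 3×(its alphabet position, a=1..z=26) + 12.
Decoding 63.75.15.66.66.27.48: 63→(63−12)÷3=17=q, 75→(75−12)÷3=21=u, 15→(15−12)÷3=1=a, 66→(66−12)÷3=18=r, 66→(66−12)÷3=18=r, 27→(27−12)÷3=5=e, 48→(48−12)÷3=12=l.

quarrel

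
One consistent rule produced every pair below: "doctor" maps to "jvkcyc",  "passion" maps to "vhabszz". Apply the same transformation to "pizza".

vphik

In doctor: d→j is +6, o→v is +7, c→k is +8, t→c is +9 — the shift increases by 1 each position. Each letter shifts forward by (position + 6), i.e. 6, 7, 8, … — the shift grows by one for each successive letter.
For pizza: p+6=v, i+7=p, z+8=h, z+9=i, a+10=k.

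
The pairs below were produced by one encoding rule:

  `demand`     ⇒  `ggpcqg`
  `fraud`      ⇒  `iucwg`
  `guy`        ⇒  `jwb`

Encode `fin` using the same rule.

Two shifts are in play — +2 for a/e/i/o/u, +3 for every other letter.
On fin: f(cons)+3=i, i(vowel)+2=k, n(cons)+3=q.

ikq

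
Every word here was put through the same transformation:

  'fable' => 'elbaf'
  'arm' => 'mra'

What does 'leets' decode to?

The output letters match the input read backwards: fable reversed is elbaf. The word is simply reversed.
Undoing it on leets: then reverse → steel.

steel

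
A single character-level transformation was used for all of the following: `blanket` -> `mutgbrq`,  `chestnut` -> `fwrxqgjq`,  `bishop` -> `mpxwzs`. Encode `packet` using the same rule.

b(1)→m(12) and l(11)→u(20) fit y≡19x+19 (mod 26); the inverse of 19 mod 26 is 11. This is an affine cipher: with a=0,…,z=25, each position x becomes (19x+19) mod 26.
On packet: p(15)→19·15+19≡18=s; a(0)→19·0+19≡19=t; c(2)→19·2+19≡5=f; k(10)→19·10+19≡1=b; e(4)→19·4+19≡17=r; t(19)→19·19+19≡16=q (all mod 26).

stfbrq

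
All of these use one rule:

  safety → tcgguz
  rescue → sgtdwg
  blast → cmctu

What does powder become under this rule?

qqxegs

The shift depends on letter class: consonant s→t is +1, but vowel a→c is +2. The rule splits by letter class: vowels +2, consonants +1.
On powder: p(cons)+1=q, o(vowel)+2=q, w(cons)+1=x, d(cons)+1=e, e(vowel)+2=g, r(cons)+1=s.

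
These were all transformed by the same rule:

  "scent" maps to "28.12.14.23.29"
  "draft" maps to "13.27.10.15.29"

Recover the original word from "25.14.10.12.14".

s is letter #19 and maps to 28: an offset of 9. The number is (letter's place in the alphabet, a=1) + 9.
Decoding 25.14.10.12.14: 25→(25−9)÷1=16=p, 14→(14−9)÷1=5=e, 10→(10−9)÷1=1=a, 12→(12−9)÷1=3=c, 14→(14−9)÷1=5=e.

peace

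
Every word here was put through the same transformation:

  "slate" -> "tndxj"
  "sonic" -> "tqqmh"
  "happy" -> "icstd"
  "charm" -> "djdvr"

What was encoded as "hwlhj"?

guide

The shift increases by 1 at each position, starting from +1: 1, 2, 3, ….
Undoing it on hwlhj: h−1=g, w−2=u, l−3=i, h−4=d, j−5=e.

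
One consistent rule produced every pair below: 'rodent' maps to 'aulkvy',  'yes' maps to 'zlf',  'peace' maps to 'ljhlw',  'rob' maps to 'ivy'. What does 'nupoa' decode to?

thing

Two steps: reverse the string, then apply a Caesar shift of +7.
Decoding nupoa: shift back: n−7=g, u−7=n, p−7=i, o−7=h, a−7=t → gniht; then reverse → thing.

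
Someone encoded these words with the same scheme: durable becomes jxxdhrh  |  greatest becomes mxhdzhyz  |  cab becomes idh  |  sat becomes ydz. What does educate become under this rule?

The shift depends on letter class: consonant d→j is +6, but vowel u→x is +3. Two shifts are in play — +3 for a/e/i/o/u, +6 for every other letter.
On educate: e(vowel)+3=h, d(cons)+6=j, u(vowel)+3=x, c(cons)+6=i, a(vowel)+3=d, t(cons)+6=z, e(vowel)+3=h.

hjxidzh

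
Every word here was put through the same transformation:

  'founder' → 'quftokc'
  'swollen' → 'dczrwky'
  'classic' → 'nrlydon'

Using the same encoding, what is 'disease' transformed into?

Shifts by position in founder: pos 0: f→q (+11), pos 1: o→u (+6), pos 2: u→f (+11), pos 3: n→t (+6) — repeating every 2. The shifts repeat in a cycle of length 2: positions 0,1,… shift by +11, +6, then the pattern repeats.
Applying it to disease: d+11=o, i+6=o, s+11=d, e+6=k, a+11=l, s+6=y, e+11=p.

oodklyp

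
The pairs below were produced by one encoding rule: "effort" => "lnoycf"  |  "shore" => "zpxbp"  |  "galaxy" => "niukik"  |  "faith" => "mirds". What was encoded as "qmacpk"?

Letter i (0-indexed) is shifted by i+7, so successive shifts are 7, 8, 9, ….
Undoing it on qmacpk: q−7=j, m−8=e, a−9=r, c−10=s, p−11=e, k−12=y.

jersey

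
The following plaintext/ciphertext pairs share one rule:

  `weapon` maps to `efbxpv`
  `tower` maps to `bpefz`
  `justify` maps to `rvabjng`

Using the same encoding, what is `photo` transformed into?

xppbp

The shift depends on letter class: consonant w→e is +8, but vowel e→f is +1. Vowels shift forward by 1 and consonants shift forward by 8.
On photo: p(cons)+8=x, h(cons)+8=p, o(vowel)+1=p, t(cons)+8=b, o(vowel)+1=p.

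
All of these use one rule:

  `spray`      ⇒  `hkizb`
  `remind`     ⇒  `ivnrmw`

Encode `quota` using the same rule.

jflgz

Each pair mirrors across the alphabet (s↔h, p↔k, r↔i): positions sum to 25. Letters are reflected about the middle of the alphabet (position → 25−position): Atbash.
Applying it to quota: q↔j, u↔f, o↔l, t↔g, a↔z.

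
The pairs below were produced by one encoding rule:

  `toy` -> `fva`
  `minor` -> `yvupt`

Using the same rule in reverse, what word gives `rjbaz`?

The output letters match the input read backwards, each shifted +7: toy reversed is yot. Two steps: reverse the string, then apply a Caesar shift of +7.
Undoing it on rjbaz: shift back: r−7=k, j−7=c, b−7=u, a−7=t, z−7=s → kcuts; then reverse → stuck.

stuck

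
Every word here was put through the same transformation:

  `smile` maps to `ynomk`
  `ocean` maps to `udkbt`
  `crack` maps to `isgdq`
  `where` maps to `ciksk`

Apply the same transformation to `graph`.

msgqn

Shifts by position in smile: pos 0: s→y (+6), pos 1: m→n (+1), pos 2: i→o (+6), pos 3: l→m (+1) — repeating every 2. The shifts repeat in a cycle of length 2: positions 0,1,… shift by +6, +1, then the pattern repeats.
Applying it to graph: g+6=m, r+1=s, a+6=g, p+1=q, h+6=n.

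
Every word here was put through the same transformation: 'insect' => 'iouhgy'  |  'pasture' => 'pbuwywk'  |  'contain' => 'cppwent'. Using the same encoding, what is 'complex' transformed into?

cpospjd

In insect: i→i is +0, n→o is +1, s→u is +2, e→h is +3 — the shift increases by 1 each position. Letter i (0-indexed) is shifted by i+0, so successive shifts are 0, 1, 2, ….
On complex: c+0=c, o+1=p, m+2=o, p+3=s, l+4=p, e+5=j, x+6=d.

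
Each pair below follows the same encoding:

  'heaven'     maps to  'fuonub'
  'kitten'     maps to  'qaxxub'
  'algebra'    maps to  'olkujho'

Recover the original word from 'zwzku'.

Treating letters as 0–25, the rule is x ↦ 21x + 14 (mod 26).
Reversing it on zwzku: z(25)→5·(25−14)≡3=d; w(22)→5·(22−14)≡14=o; z(25)→5·(25−14)≡3=d; k(10)→5·(10−14)≡6=g; u(20)→5·(20−14)≡4=e (all mod 26).

dodge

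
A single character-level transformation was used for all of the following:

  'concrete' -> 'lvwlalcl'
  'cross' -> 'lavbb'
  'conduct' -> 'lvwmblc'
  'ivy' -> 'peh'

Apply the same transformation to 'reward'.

alfham

The shift depends on letter class: consonant c→l is +9, but vowel o→v is +7. Vowels shift forward by 7 and consonants shift forward by 9.
Applying it to reward: r(cons)+9=a, e(vowel)+7=l, w(cons)+9=f, a(vowel)+7=h, r(cons)+9=a, d(cons)+9=m.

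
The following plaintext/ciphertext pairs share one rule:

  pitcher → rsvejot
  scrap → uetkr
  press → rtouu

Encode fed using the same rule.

Two shifts are in play — +10 for a/e/i/o/u, +2 for every other letter.
Applying it to fed: f(cons)+2=h, e(vowel)+10=o, d(cons)+2=f.

hof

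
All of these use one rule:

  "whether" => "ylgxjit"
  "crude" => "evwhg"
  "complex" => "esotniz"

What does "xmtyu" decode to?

Shifts by position in whether: pos 0: w→y (+2), pos 1: h→l (+4), pos 2: e→g (+2), pos 3: t→x (+4) — repeating every 2. The shifts repeat in a cycle of length 2: positions 0,1,… shift by +2, +4, then the pattern repeats.
Decoding xmtyu: x−2=v, m−4=i, t−2=r, y−4=u, u−2=s.

virus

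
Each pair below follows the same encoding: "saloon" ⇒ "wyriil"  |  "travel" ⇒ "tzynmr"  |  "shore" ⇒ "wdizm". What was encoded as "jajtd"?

Each letter's alphabet position (a=0..z=25) is mapped through 23·x+24 mod 26 — an affine cipher.
Decoding jajtd: j(9)→17·(9−24)≡5=f; a(0)→17·(0−24)≡8=i; j(9)→17·(9−24)≡5=f; t(19)→17·(19−24)≡19=t; d(3)→17·(3−24)≡7=h (all mod 26).

fifth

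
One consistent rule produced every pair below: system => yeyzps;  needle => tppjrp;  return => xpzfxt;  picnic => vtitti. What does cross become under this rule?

The shift depends on letter class: consonant s→y is +6, but vowel e→p is +11. Two shifts are in play — +11 for a/e/i/o/u, +6 for every other letter.
On cross: c(cons)+6=i, r(cons)+6=x, o(vowel)+11=z, s(cons)+6=y, s(cons)+6=y.

ixzyy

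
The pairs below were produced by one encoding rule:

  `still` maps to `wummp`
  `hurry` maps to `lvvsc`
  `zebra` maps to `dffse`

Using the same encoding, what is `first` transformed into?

It's a Vigenère-style cipher with numeric key [4,1]: position i shifts by key[i mod 2].
For first: f+4=j, i+1=j, r+4=v, s+1=t, t+4=x.

jjvtx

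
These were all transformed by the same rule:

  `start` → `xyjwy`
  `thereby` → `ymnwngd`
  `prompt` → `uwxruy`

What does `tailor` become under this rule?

yjrqxw

The shift depends on letter class: consonant s→x is +5, but vowel a→j is +9. Vowels shift forward by 9 and consonants shift forward by 5.
For tailor: t(cons)+5=y, a(vowel)+9=j, i(vowel)+9=r, l(cons)+5=q, o(vowel)+9=x, r(cons)+5=w.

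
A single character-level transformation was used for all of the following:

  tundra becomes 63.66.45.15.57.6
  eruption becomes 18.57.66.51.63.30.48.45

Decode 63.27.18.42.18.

t(#20)→63 and u(#21)→66: differences scale by 3, so n = 3·pos + 3. With a=1..z=26, the number is 3·pos + 3.
Reversing it on 63.27.18.42.18: 63→(63−3)÷3=20=t, 27→(27−3)÷3=8=h, 18→(18−3)÷3=5=e, 42→(42−3)÷3=13=m, 18→(18−3)÷3=5=e.

theme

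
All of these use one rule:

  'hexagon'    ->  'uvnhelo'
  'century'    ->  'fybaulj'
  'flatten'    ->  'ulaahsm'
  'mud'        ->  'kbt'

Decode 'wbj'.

cup

The output letters match the input read backwards, each shifted +7: hexagon reversed is nogaxeh. Read the word backwards and shift each letter +7.
Undoing it on wbj: shift back: w−7=p, b−7=u, j−7=c → puc; then reverse → cup.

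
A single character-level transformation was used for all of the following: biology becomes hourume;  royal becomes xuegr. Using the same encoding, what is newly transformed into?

It's a constant shift of +6 (ROT6).
On newly: n+6=t, e+6=k, w+6=c, l+6=r, y+6=e.

tkcre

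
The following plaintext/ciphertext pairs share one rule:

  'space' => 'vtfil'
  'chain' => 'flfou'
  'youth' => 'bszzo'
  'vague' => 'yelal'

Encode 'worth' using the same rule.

zswzo

In space: s→v is +3, p→t is +4, a→f is +5, c→i is +6 — the shift increases by 1 each position. The shift increases by 1 at each position, starting from +3: 3, 4, 5, ….
On worth: w+3=z, o+4=s, r+5=w, t+6=z, h+7=o.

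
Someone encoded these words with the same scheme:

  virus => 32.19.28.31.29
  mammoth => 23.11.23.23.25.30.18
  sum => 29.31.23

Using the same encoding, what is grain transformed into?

v is letter #22 and maps to 32: an offset of 10. Each letter is replaced by its alphabet position (a=1..z=26) + 10.
For grain: g=7→17, r=18→28, a=1→11, i=9→19, n=14→24.

17.28.11.19.24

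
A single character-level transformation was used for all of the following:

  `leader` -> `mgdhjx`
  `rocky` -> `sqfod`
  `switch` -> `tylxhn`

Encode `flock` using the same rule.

gnrgp

The shift increases by 1 at each position, starting from +1: 1, 2, 3, ….
On flock: f+1=g, l+2=n, o+3=r, c+4=g, k+5=p.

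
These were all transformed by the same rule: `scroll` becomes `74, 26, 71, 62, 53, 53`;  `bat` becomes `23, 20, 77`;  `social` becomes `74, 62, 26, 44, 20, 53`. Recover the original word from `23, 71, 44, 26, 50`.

s(#19)→74 and c(#3)→26: differences scale by 3, so n = 3·pos + 17. Each letter becomes 3×(its alphabet position, a=1..z=26) + 17.
Decoding 23, 71, 44, 26, 50: 23→(23−17)÷3=2=b, 71→(71−17)÷3=18=r, 44→(44−17)÷3=9=i, 26→(26−17)÷3=3=c, 50→(50−17)÷3=11=k.

brick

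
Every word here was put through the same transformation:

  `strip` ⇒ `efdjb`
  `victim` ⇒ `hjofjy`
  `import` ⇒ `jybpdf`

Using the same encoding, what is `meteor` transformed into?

yfffpd

The shift depends on letter class: consonant s→e is +12, but vowel i→j is +1. Vowels shift forward by 1 and consonants shift forward by 12.
For meteor: m(cons)+12=y, e(vowel)+1=f, t(cons)+12=f, e(vowel)+1=f, o(vowel)+1=p, r(cons)+12=d.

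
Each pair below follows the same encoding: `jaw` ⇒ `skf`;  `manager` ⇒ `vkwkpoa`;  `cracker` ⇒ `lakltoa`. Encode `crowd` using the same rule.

layfm

The shift depends on letter class: consonant j→s is +9, but vowel a→k is +10. The rule splits by letter class: vowels +10, consonants +9.
On crowd: c(cons)+9=l, r(cons)+9=a, o(vowel)+10=y, w(cons)+9=f, d(cons)+9=m.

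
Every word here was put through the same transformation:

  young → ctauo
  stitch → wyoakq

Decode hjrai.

In young: y→c is +4, o→t is +5, u→a is +6, n→u is +7 — the shift increases by 1 each position. Letter i (0-indexed) is shifted by i+4, so successive shifts are 4, 5, 6, ….
Decoding hjrai: h−4=d, j−5=e, r−6=l, a−7=t, i−8=a.

delta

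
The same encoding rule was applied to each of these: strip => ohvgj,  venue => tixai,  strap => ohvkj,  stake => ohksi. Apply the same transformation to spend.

ojixp

Treating letters as 0–25, the rule is x ↦ 19x + 10 (mod 26).
Applying it to spend: s(18)→19·18+10≡14=o; p(15)→19·15+10≡9=j; e(4)→19·4+10≡8=i; n(13)→19·13+10≡23=x; d(3)→19·3+10≡15=p (all mod 26).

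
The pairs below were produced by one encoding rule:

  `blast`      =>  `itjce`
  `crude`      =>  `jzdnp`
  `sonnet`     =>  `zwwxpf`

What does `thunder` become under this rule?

apdxoqe

The shift increases by 1 at each position, starting from +7: 7, 8, 9, ….
For thunder: t+7=a, h+8=p, u+9=d, n+10=x, d+11=o, e+12=q, r+13=e.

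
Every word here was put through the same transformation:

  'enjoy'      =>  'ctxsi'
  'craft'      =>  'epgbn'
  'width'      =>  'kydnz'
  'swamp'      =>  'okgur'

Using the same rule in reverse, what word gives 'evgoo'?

e(4)→c(2) and n(13)→t(19) fit y≡25x+6 (mod 26); the inverse of 25 mod 26 is 25. This is an affine cipher: with a=0,…,z=25, each position x becomes (25x+6) mod 26.
Undoing it on evgoo: e(4)→25·(4−6)≡2=c; v(21)→25·(21−6)≡11=l; g(6)→25·(6−6)≡0=a; o(14)→25·(14−6)≡18=s; o(14)→25·(14−6)≡18=s (all mod 26).

class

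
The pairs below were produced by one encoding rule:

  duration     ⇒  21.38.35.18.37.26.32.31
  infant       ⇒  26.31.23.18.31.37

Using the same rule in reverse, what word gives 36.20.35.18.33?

scrap

d is letter #4 and maps to 21: an offset of 17. Letters become their 1-based position plus 17 (so a→18, b→19, …).
Undoing it on 36.20.35.18.33: 36→(36−17)÷1=19=s, 20→(20−17)÷1=3=c, 35→(35−17)÷1=18=r, 18→(18−17)÷1=1=a, 33→(33−17)÷1=16=p.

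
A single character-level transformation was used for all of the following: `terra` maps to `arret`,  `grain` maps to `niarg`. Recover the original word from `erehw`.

The word is simply reversed.
Undoing it on erehw: then reverse → where.

where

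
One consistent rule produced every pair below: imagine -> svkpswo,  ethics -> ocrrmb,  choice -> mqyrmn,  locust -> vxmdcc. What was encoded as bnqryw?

region

Shifts by position in imagine: pos 0: i→s (+10), pos 1: m→v (+9), pos 2: a→k (+10), pos 3: g→p (+9) — repeating every 2. A repeating key of period 2 is used — shifts +10, +9 over and over.
Undoing it on bnqryw: b−10=r, n−9=e, q−10=g, r−9=i, y−10=o, w−9=n.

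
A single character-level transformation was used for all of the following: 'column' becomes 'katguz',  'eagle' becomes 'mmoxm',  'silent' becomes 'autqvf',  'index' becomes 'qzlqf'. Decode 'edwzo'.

wrong

Shifts by position in column: pos 0: c→k (+8), pos 1: o→a (+12), pos 2: l→t (+8), pos 3: u→g (+12) — repeating every 2. A repeating key of period 2 is used — shifts +8, +12 over and over.
Reversing it on edwzo: e−8=w, d−12=r, w−8=o, z−12=n, o−8=g.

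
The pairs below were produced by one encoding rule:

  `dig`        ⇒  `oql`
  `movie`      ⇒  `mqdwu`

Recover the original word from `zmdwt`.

lover

The output letters match the input read backwards, each shifted +8: dig reversed is gid. Read the word backwards and shift each letter +8.
Decoding zmdwt: shift back: z−8=r, m−8=e, d−8=v, w−8=o, t−8=l → revol; then reverse → lover.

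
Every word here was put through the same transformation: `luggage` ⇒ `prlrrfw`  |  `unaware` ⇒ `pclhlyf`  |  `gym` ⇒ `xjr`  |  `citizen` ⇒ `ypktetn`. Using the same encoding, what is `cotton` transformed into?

The output letters match the input read backwards, each shifted +11: luggage reversed is egaggul. Two steps: reverse the string, then apply a Caesar shift of +11.
For cotton: reverse → nottoc; then shift: n+11=y, o+11=z, t+11=e, t+11=e, o+11=z, c+11=n.

yzeezn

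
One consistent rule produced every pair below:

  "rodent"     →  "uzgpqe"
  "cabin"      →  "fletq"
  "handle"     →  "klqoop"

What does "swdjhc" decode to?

player

Shifts by position in rodent: pos 0: r→u (+3), pos 1: o→z (+11), pos 2: d→g (+3), pos 3: e→p (+11) — repeating every 2. The shifts repeat in a cycle of length 2: positions 0,1,… shift by +3, +11, then the pattern repeats.
Undoing it on swdjhc: s−3=p, w−11=l, d−3=a, j−11=y, h−3=e, c−11=r.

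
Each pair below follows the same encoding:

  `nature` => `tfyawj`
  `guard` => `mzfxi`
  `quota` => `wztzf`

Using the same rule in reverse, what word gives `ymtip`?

Shifts by position in nature: pos 0: n→t (+6), pos 1: a→f (+5), pos 2: t→y (+5), pos 3: u→a (+6), pos 4: r→w (+5), pos 5: e→j (+5) — repeating every 3. The shifts repeat in a cycle of length 3: positions 0,1,… shift by +6, +5, +5, then the pattern repeats.
Decoding ymtip: y−6=s, m−5=h, t−5=o, i−6=c, p−5=k.

shock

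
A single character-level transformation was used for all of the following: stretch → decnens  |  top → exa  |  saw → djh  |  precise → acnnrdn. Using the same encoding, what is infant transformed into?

ryqjye

The shift depends on letter class: consonant s→d is +11, but vowel e→n is +9. Vowels shift forward by 9 and consonants shift forward by 11.
Applying it to infant: i(vowel)+9=r, n(cons)+11=y, f(cons)+11=q, a(vowel)+9=j, n(cons)+11=y, t(cons)+11=e.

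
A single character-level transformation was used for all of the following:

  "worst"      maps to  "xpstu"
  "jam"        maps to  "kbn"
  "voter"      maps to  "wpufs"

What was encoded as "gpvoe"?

found

Compare letters: w→x is +1, o→p is +1, r→s is +1 — a constant shift. This is a Caesar cipher with shift 1.
Undoing it on gpvoe: g−1=f, p−1=o, v−1=u, o−1=n, e−1=d.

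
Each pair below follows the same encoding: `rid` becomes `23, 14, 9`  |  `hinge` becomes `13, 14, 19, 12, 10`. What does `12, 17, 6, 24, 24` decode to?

glass

r is letter #18 and maps to 23: an offset of 5. The number is (letter's place in the alphabet, a=1) + 5.
Reversing it on 12, 17, 6, 24, 24: 12→(12−5)÷1=7=g, 17→(17−5)÷1=12=l, 6→(6−5)÷1=1=a, 24→(24−5)÷1=19=s, 24→(24−5)÷1=19=s.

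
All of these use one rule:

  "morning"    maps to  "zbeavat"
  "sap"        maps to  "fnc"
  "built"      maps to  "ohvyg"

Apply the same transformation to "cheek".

Every letter moves 13 places later in the alphabet, wrapping around z→a.
Applying it to cheek: c+13=p, h+13=u, e+13=r, e+13=r, k+13=x.

purrx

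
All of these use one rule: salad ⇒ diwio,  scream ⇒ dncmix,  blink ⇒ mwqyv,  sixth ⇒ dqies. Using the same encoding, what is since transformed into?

The shift depends on letter class: consonant s→d is +11, but vowel a→i is +8. Vowels shift forward by 8 and consonants shift forward by 11.
For since: s(cons)+11=d, i(vowel)+8=q, n(cons)+11=y, c(cons)+11=n, e(vowel)+8=m.

dqynm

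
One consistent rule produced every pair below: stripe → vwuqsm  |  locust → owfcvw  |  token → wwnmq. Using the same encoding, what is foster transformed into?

iwvwmu

The shift depends on letter class: consonant s→v is +3, but vowel i→q is +8. Two shifts are in play — +8 for a/e/i/o/u, +3 for every other letter.
For foster: f(cons)+3=i, o(vowel)+8=w, s(cons)+3=v, t(cons)+3=w, e(vowel)+8=m, r(cons)+3=u.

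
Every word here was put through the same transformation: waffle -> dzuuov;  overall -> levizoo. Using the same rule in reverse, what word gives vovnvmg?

element

Each pair mirrors across the alphabet (w↔d, a↔z, f↔u): positions sum to 25. This is the alphabet-reversal cipher (Atbash): a becomes z, b becomes y, etc.
Reversing it on vovnvmg: v↔e, o↔l, v↔e, n↔m, v↔e, m↔n, g↔t.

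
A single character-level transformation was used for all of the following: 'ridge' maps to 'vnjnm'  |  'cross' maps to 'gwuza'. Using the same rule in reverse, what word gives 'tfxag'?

party

In ridge: r→v is +4, i→n is +5, d→j is +6, g→n is +7 — the shift increases by 1 each position. Letter i (0-indexed) is shifted by i+4, so successive shifts are 4, 5, 6, ….
Reversing it on tfxag: t−4=p, f−5=a, x−6=r, a−7=t, g−8=y.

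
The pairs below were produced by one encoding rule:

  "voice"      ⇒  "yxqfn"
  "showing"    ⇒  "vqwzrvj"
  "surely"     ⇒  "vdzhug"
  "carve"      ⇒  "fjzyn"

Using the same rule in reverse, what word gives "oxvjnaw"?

longest

Shifts by position in voice: pos 0: v→y (+3), pos 1: o→x (+9), pos 2: i→q (+8), pos 3: c→f (+3), pos 4: e→n (+9) — repeating every 3. A repeating key of period 3 is used — shifts +3, +9, +8 over and over.
Reversing it on oxvjnaw: o−3=l, x−9=o, v−8=n, j−3=g, n−9=e, a−8=s, w−3=t.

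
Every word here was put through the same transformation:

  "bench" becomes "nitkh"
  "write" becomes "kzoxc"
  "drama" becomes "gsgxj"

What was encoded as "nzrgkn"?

health

The output letters match the input read backwards, each shifted +6: bench reversed is hcneb. The word is reversed, then every letter is shifted forward by 6.
Decoding nzrgkn: shift back: n−6=h, z−6=t, r−6=l, g−6=a, k−6=e, n−6=h → htlaeh; then reverse → health.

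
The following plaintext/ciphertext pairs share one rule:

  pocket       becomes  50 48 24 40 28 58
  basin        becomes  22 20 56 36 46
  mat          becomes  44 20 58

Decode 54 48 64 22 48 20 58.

rowboat

Each letter becomes 2×(its alphabet position, a=1..z=26) + 18.
Decoding 54 48 64 22 48 20 58: 54→(54−18)÷2=18=r, 48→(48−18)÷2=15=o, 64→(64−18)÷2=23=w, 22→(22−18)÷2=2=b, 48→(48−18)÷2=15=o, 20→(20−18)÷2=1=a, 58→(58−18)÷2=20=t.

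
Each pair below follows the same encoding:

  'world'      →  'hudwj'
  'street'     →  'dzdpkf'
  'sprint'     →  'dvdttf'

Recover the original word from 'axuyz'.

print

Shifts by position in world: pos 0: w→h (+11), pos 1: o→u (+6), pos 2: r→d (+12), pos 3: l→w (+11), pos 4: d→j (+6) — repeating every 3. A repeating key of period 3 is used — shifts +11, +6, +12 over and over.
Reversing it on axuyz: a−11=p, x−6=r, u−12=i, y−11=n, z−6=t.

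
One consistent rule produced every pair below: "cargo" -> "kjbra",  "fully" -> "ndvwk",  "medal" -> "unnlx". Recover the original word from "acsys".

sting

In cargo: c→k is +8, a→j is +9, r→b is +10, g→r is +11 — the shift increases by 1 each position. The shift increases by 1 at each position, starting from +8: 8, 9, 10, ….
Undoing it on acsys: a−8=s, c−9=t, s−10=i, y−11=n, s−12=g.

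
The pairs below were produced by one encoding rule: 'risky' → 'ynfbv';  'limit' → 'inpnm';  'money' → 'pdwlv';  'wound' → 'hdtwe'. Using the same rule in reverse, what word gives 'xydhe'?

r(17)→y(24) and i(8)→n(13) fit y≡7x+9 (mod 26); the inverse of 7 mod 26 is 15. Treating letters as 0–25, the rule is x ↦ 7x + 9 (mod 26).
Reversing it on xydhe: x(23)→15·(23−9)≡2=c; y(24)→15·(24−9)≡17=r; d(3)→15·(3−9)≡14=o; h(7)→15·(7−9)≡22=w; e(4)→15·(4−9)≡3=d (all mod 26).

crowd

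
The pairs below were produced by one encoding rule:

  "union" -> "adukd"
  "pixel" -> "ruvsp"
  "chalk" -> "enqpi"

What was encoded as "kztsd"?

often

Treating letters as 0–25, the rule is x ↦ 7x + 16 (mod 26).
Undoing it on kztsd: k(10)→15·(10−16)≡14=o; z(25)→15·(25−16)≡5=f; t(19)→15·(19−16)≡19=t; s(18)→15·(18−16)≡4=e; d(3)→15·(3−16)≡13=n (all mod 26).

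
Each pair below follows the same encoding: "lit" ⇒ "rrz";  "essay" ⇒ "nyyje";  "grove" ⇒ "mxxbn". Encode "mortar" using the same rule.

The shift depends on letter class: consonant l→r is +6, but vowel i→r is +9. Two shifts are in play — +9 for a/e/i/o/u, +6 for every other letter.
For mortar: m(cons)+6=s, o(vowel)+9=x, r(cons)+6=x, t(cons)+6=z, a(vowel)+9=j, r(cons)+6=x.

sxxzjx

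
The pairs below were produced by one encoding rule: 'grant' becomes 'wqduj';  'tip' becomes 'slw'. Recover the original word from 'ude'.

The output letters match the input read backwards, each shifted +3: grant reversed is tnarg. Read the word backwards and shift each letter +3.
Decoding ude: shift back: u−3=r, d−3=a, e−3=b → rab; then reverse → bar.

bar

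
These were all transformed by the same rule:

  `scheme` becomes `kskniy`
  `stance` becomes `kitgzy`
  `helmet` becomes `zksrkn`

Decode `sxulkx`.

The word is reversed, then every letter is shifted forward by 6.
Decoding sxulkx: shift back: s−6=m, x−6=r, u−6=o, l−6=f, k−6=e, x−6=r → mrofer; then reverse → reform.

reform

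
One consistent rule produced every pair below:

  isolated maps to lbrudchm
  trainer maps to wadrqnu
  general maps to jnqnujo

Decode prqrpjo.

Shifts by position in isolated: pos 0: i→l (+3), pos 1: s→b (+9), pos 2: o→r (+3), pos 3: l→u (+9) — repeating every 2. The shifts repeat in a cycle of length 2: positions 0,1,… shift by +3, +9, then the pattern repeats.
Decoding prqrpjo: p−3=m, r−9=i, q−3=n, r−9=i, p−3=m, j−9=a, o−3=l.

minimal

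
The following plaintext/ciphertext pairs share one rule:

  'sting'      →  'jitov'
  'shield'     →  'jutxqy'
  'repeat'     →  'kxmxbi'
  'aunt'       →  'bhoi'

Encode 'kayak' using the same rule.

rbdbr

s(18)→j(9) and t(19)→i(8) fit y≡25x+1 (mod 26); the inverse of 25 mod 26 is 25. Each letter's alphabet position (a=0..z=25) is mapped through 25·x+1 mod 26 — an affine cipher.
For kayak: k(10)→25·10+1≡17=r; a(0)→25·0+1≡1=b; y(24)→25·24+1≡3=d; a(0)→25·0+1≡1=b; k(10)→25·10+1≡17=r (all mod 26).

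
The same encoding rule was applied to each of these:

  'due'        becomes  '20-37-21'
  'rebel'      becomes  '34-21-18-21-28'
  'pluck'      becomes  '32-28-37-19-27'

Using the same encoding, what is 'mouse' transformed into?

d is letter #4 and maps to 20: an offset of 16. Letters become their 1-based position plus 16 (so a→17, b→18, …).
Applying it to mouse: m=13→29, o=15→31, u=21→37, s=19→35, e=5→21.

29-31-37-35-21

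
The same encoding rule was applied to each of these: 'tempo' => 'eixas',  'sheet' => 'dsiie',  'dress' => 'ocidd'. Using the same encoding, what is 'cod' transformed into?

The shift depends on letter class: consonant t→e is +11, but vowel e→i is +4. Vowels shift forward by 4 and consonants shift forward by 11.
For cod: c(cons)+11=n, o(vowel)+4=s, d(cons)+11=o.

nso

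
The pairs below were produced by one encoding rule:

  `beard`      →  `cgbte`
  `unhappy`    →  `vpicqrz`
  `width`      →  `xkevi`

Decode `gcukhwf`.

fatigue

The shifts repeat in a cycle of length 2: positions 0,1,… shift by +1, +2, then the pattern repeats.
Reversing it on gcukhwf: g−1=f, c−2=a, u−1=t, k−2=i, h−1=g, w−2=u, f−1=e.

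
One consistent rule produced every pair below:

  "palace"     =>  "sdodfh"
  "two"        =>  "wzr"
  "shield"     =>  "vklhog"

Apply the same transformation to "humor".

Every letter moves 3 places later in the alphabet, wrapping around z→a.
For humor: h+3=k, u+3=x, m+3=p, o+3=r, r+3=u.

kxpru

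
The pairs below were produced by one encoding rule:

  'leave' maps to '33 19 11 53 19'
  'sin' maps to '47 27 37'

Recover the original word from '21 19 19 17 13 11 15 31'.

feedback

l(#12)→33 and e(#5)→19: differences scale by 2, so n = 2·pos + 9. With a=1..z=26, the number is 2·pos + 9.
Decoding 21 19 19 17 13 11 15 31: 21→(21−9)÷2=6=f, 19→(19−9)÷2=5=e, 19→(19−9)÷2=5=e, 17→(17−9)÷2=4=d, 13→(13−9)÷2=2=b, 11→(11−9)÷2=1=a, 15→(15−9)÷2=3=c, 31→(31−9)÷2=11=k.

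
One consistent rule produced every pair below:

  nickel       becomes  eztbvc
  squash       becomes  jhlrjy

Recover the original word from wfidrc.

Compare letters: n→e is +17, i→z is +17, c→t is +17 — a constant shift. It's a constant shift of +17 (ROT17).
Undoing it on wfidrc: w−17=f, f−17=o, i−17=r, d−17=m, r−17=a, c−17=l.

formal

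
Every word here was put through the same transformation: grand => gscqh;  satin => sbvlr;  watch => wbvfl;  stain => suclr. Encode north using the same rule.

In grand: g→g is +0, r→s is +1, a→c is +2, n→q is +3 — the shift increases by 1 each position. The shift increases by 1 at each position, starting from +0: 0, 1, 2, ….
On north: n+0=n, o+1=p, r+2=t, t+3=w, h+4=l.

nptwl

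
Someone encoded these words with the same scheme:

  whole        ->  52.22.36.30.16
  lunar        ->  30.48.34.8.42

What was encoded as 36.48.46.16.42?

outer

The formula is n = 2×(alphabet index, a=1) + 6.
Reversing it on 36.48.46.16.42: 36→(36−6)÷2=15=o, 48→(48−6)÷2=21=u, 46→(46−6)÷2=20=t, 16→(16−6)÷2=5=e, 42→(42−6)÷2=18=r.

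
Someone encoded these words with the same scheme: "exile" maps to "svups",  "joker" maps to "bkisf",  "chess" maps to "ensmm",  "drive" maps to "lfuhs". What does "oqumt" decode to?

waist

Treating letters as 0–25, the rule is x ↦ 7x + 16 (mod 26).
Decoding oqumt: o(14)→15·(14−16)≡22=w; q(16)→15·(16−16)≡0=a; u(20)→15·(20−16)≡8=i; m(12)→15·(12−16)≡18=s; t(19)→15·(19−16)≡19=t (all mod 26).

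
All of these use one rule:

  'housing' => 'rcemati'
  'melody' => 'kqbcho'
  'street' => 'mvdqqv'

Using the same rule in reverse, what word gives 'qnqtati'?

h(7)→r(17) and o(14)→c(2) fit y≡9x+6 (mod 26); the inverse of 9 mod 26 is 3. Treating letters as 0–25, the rule is x ↦ 9x + 6 (mod 26).
Decoding qnqtati: q(16)→3·(16−6)≡4=e; n(13)→3·(13−6)≡21=v; q(16)→3·(16−6)≡4=e; t(19)→3·(19−6)≡13=n; a(0)→3·(0−6)≡8=i; t(19)→3·(19−6)≡13=n; i(8)→3·(8−6)≡6=g (all mod 26).

evening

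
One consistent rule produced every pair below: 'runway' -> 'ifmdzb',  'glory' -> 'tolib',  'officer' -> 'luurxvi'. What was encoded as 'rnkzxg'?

impact

Each letter is replaced by its mirror in the alphabet: a↔z, b↔y, c↔x, and so on (the Atbash cipher).
Undoing it on rnkzxg: r↔i, n↔m, k↔p, z↔a, x↔c, g↔t.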